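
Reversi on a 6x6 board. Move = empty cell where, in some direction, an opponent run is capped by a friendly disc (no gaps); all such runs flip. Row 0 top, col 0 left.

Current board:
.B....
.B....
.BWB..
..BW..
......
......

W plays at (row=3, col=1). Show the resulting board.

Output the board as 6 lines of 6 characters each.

Place W at (3,1); scan 8 dirs for brackets.
Dir NW: first cell '.' (not opp) -> no flip
Dir N: opp run (2,1) (1,1) (0,1), next=edge -> no flip
Dir NE: first cell 'W' (not opp) -> no flip
Dir W: first cell '.' (not opp) -> no flip
Dir E: opp run (3,2) capped by W -> flip
Dir SW: first cell '.' (not opp) -> no flip
Dir S: first cell '.' (not opp) -> no flip
Dir SE: first cell '.' (not opp) -> no flip
All flips: (3,2)

Answer: .B....
.B....
.BWB..
.WWW..
......
......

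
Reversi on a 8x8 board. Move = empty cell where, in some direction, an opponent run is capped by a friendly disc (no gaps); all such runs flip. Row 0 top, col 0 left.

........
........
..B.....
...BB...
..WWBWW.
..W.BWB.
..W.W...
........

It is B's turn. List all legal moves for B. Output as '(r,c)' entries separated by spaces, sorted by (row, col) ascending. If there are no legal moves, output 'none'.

(3,1): no bracket -> illegal
(3,2): flips 1 -> legal
(3,5): no bracket -> illegal
(3,6): flips 2 -> legal
(3,7): no bracket -> illegal
(4,1): flips 2 -> legal
(4,7): flips 2 -> legal
(5,1): flips 1 -> legal
(5,3): flips 1 -> legal
(5,7): no bracket -> illegal
(6,1): flips 2 -> legal
(6,3): no bracket -> illegal
(6,5): no bracket -> illegal
(6,6): flips 1 -> legal
(7,1): no bracket -> illegal
(7,2): no bracket -> illegal
(7,3): no bracket -> illegal
(7,4): flips 1 -> legal
(7,5): no bracket -> illegal

Answer: (3,2) (3,6) (4,1) (4,7) (5,1) (5,3) (6,1) (6,6) (7,4)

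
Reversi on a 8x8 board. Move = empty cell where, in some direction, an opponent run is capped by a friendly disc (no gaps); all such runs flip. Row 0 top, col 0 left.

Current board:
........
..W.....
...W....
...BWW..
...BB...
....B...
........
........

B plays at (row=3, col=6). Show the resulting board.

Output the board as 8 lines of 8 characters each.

Place B at (3,6); scan 8 dirs for brackets.
Dir NW: first cell '.' (not opp) -> no flip
Dir N: first cell '.' (not opp) -> no flip
Dir NE: first cell '.' (not opp) -> no flip
Dir W: opp run (3,5) (3,4) capped by B -> flip
Dir E: first cell '.' (not opp) -> no flip
Dir SW: first cell '.' (not opp) -> no flip
Dir S: first cell '.' (not opp) -> no flip
Dir SE: first cell '.' (not opp) -> no flip
All flips: (3,4) (3,5)

Answer: ........
..W.....
...W....
...BBBB.
...BB...
....B...
........
........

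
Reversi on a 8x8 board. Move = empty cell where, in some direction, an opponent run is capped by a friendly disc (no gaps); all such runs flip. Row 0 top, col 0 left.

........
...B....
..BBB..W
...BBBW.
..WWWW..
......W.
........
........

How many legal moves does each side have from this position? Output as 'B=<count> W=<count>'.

-- B to move --
(1,6): no bracket -> illegal
(1,7): no bracket -> illegal
(2,5): no bracket -> illegal
(2,6): no bracket -> illegal
(3,1): no bracket -> illegal
(3,2): no bracket -> illegal
(3,7): flips 1 -> legal
(4,1): no bracket -> illegal
(4,6): no bracket -> illegal
(4,7): no bracket -> illegal
(5,1): flips 1 -> legal
(5,2): flips 1 -> legal
(5,3): flips 2 -> legal
(5,4): flips 1 -> legal
(5,5): flips 2 -> legal
(5,7): no bracket -> illegal
(6,5): no bracket -> illegal
(6,6): no bracket -> illegal
(6,7): flips 2 -> legal
B mobility = 7
-- W to move --
(0,2): no bracket -> illegal
(0,3): flips 3 -> legal
(0,4): no bracket -> illegal
(1,1): flips 2 -> legal
(1,2): flips 2 -> legal
(1,4): flips 2 -> legal
(1,5): flips 2 -> legal
(2,1): no bracket -> illegal
(2,5): flips 2 -> legal
(2,6): flips 1 -> legal
(3,1): no bracket -> illegal
(3,2): flips 3 -> legal
(4,6): no bracket -> illegal
W mobility = 8

Answer: B=7 W=8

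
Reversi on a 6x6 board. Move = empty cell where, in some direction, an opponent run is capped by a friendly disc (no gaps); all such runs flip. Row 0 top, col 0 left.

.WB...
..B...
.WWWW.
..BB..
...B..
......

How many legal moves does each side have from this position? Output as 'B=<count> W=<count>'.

-- B to move --
(0,0): flips 1 -> legal
(1,0): flips 1 -> legal
(1,1): flips 1 -> legal
(1,3): flips 1 -> legal
(1,4): flips 1 -> legal
(1,5): flips 1 -> legal
(2,0): no bracket -> illegal
(2,5): no bracket -> illegal
(3,0): flips 1 -> legal
(3,1): no bracket -> illegal
(3,4): flips 1 -> legal
(3,5): no bracket -> illegal
B mobility = 8
-- W to move --
(0,3): flips 2 -> legal
(1,1): no bracket -> illegal
(1,3): no bracket -> illegal
(3,1): no bracket -> illegal
(3,4): no bracket -> illegal
(4,1): flips 1 -> legal
(4,2): flips 2 -> legal
(4,4): flips 1 -> legal
(5,2): no bracket -> illegal
(5,3): flips 2 -> legal
(5,4): flips 2 -> legal
W mobility = 6

Answer: B=8 W=6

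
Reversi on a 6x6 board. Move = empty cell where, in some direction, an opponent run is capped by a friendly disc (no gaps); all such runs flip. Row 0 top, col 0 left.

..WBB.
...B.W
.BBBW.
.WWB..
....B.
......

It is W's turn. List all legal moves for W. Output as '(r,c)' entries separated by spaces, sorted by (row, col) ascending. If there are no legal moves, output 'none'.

(0,5): flips 2 -> legal
(1,0): flips 1 -> legal
(1,1): flips 1 -> legal
(1,2): flips 1 -> legal
(1,4): flips 1 -> legal
(2,0): flips 3 -> legal
(3,0): no bracket -> illegal
(3,4): flips 1 -> legal
(3,5): no bracket -> illegal
(4,2): flips 1 -> legal
(4,3): no bracket -> illegal
(4,5): no bracket -> illegal
(5,3): no bracket -> illegal
(5,4): no bracket -> illegal
(5,5): no bracket -> illegal

Answer: (0,5) (1,0) (1,1) (1,2) (1,4) (2,0) (3,4) (4,2)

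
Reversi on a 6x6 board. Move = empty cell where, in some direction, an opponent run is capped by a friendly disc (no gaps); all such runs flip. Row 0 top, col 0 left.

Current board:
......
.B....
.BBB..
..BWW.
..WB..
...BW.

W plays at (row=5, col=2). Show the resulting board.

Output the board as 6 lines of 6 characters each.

Place W at (5,2); scan 8 dirs for brackets.
Dir NW: first cell '.' (not opp) -> no flip
Dir N: first cell 'W' (not opp) -> no flip
Dir NE: opp run (4,3) capped by W -> flip
Dir W: first cell '.' (not opp) -> no flip
Dir E: opp run (5,3) capped by W -> flip
Dir SW: edge -> no flip
Dir S: edge -> no flip
Dir SE: edge -> no flip
All flips: (4,3) (5,3)

Answer: ......
.B....
.BBB..
..BWW.
..WW..
..WWW.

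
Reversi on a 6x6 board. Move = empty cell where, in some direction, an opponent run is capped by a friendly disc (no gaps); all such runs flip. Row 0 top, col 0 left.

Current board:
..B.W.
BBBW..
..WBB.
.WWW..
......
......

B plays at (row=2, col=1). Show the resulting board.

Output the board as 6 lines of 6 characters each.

Place B at (2,1); scan 8 dirs for brackets.
Dir NW: first cell 'B' (not opp) -> no flip
Dir N: first cell 'B' (not opp) -> no flip
Dir NE: first cell 'B' (not opp) -> no flip
Dir W: first cell '.' (not opp) -> no flip
Dir E: opp run (2,2) capped by B -> flip
Dir SW: first cell '.' (not opp) -> no flip
Dir S: opp run (3,1), next='.' -> no flip
Dir SE: opp run (3,2), next='.' -> no flip
All flips: (2,2)

Answer: ..B.W.
BBBW..
.BBBB.
.WWW..
......
......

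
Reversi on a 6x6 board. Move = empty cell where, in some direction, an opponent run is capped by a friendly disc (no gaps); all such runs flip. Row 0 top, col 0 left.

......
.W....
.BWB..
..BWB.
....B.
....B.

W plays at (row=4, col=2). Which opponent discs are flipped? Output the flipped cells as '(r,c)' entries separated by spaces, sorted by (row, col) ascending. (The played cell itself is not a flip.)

Dir NW: first cell '.' (not opp) -> no flip
Dir N: opp run (3,2) capped by W -> flip
Dir NE: first cell 'W' (not opp) -> no flip
Dir W: first cell '.' (not opp) -> no flip
Dir E: first cell '.' (not opp) -> no flip
Dir SW: first cell '.' (not opp) -> no flip
Dir S: first cell '.' (not opp) -> no flip
Dir SE: first cell '.' (not opp) -> no flip

Answer: (3,2)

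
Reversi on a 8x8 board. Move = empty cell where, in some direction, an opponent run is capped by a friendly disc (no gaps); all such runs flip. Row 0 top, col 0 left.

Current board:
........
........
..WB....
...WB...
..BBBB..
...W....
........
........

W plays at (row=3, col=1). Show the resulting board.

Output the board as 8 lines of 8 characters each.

Answer: ........
........
..WB....
.W.WB...
..WBBB..
...W....
........
........

Derivation:
Place W at (3,1); scan 8 dirs for brackets.
Dir NW: first cell '.' (not opp) -> no flip
Dir N: first cell '.' (not opp) -> no flip
Dir NE: first cell 'W' (not opp) -> no flip
Dir W: first cell '.' (not opp) -> no flip
Dir E: first cell '.' (not opp) -> no flip
Dir SW: first cell '.' (not opp) -> no flip
Dir S: first cell '.' (not opp) -> no flip
Dir SE: opp run (4,2) capped by W -> flip
All flips: (4,2)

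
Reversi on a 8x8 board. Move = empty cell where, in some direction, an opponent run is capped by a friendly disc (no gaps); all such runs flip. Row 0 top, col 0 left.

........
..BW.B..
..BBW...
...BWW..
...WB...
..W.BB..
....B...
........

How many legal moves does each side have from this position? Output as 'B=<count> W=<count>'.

-- B to move --
(0,2): no bracket -> illegal
(0,3): flips 1 -> legal
(0,4): flips 1 -> legal
(1,4): flips 3 -> legal
(2,5): flips 1 -> legal
(2,6): flips 1 -> legal
(3,2): flips 1 -> legal
(3,6): flips 2 -> legal
(4,1): no bracket -> illegal
(4,2): flips 1 -> legal
(4,5): flips 1 -> legal
(4,6): no bracket -> illegal
(5,1): no bracket -> illegal
(5,3): flips 1 -> legal
(6,1): no bracket -> illegal
(6,2): no bracket -> illegal
(6,3): no bracket -> illegal
B mobility = 10
-- W to move --
(0,1): flips 2 -> legal
(0,2): no bracket -> illegal
(0,3): no bracket -> illegal
(0,4): no bracket -> illegal
(0,5): no bracket -> illegal
(0,6): flips 1 -> legal
(1,1): flips 1 -> legal
(1,4): no bracket -> illegal
(1,6): no bracket -> illegal
(2,1): flips 2 -> legal
(2,5): no bracket -> illegal
(2,6): no bracket -> illegal
(3,1): flips 1 -> legal
(3,2): flips 1 -> legal
(4,2): flips 1 -> legal
(4,5): flips 1 -> legal
(4,6): no bracket -> illegal
(5,3): flips 1 -> legal
(5,6): no bracket -> illegal
(6,3): no bracket -> illegal
(6,5): flips 1 -> legal
(6,6): no bracket -> illegal
(7,3): no bracket -> illegal
(7,4): flips 3 -> legal
(7,5): no bracket -> illegal
W mobility = 11

Answer: B=10 W=11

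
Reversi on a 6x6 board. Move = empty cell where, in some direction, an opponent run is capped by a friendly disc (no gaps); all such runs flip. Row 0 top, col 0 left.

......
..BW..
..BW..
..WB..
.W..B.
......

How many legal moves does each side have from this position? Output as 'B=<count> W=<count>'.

-- B to move --
(0,2): no bracket -> illegal
(0,3): flips 2 -> legal
(0,4): flips 1 -> legal
(1,4): flips 1 -> legal
(2,1): no bracket -> illegal
(2,4): flips 1 -> legal
(3,0): no bracket -> illegal
(3,1): flips 1 -> legal
(3,4): flips 1 -> legal
(4,0): no bracket -> illegal
(4,2): flips 1 -> legal
(4,3): no bracket -> illegal
(5,0): no bracket -> illegal
(5,1): no bracket -> illegal
(5,2): no bracket -> illegal
B mobility = 7
-- W to move --
(0,1): flips 1 -> legal
(0,2): flips 2 -> legal
(0,3): no bracket -> illegal
(1,1): flips 1 -> legal
(2,1): flips 1 -> legal
(2,4): no bracket -> illegal
(3,1): flips 1 -> legal
(3,4): flips 1 -> legal
(3,5): no bracket -> illegal
(4,2): no bracket -> illegal
(4,3): flips 1 -> legal
(4,5): no bracket -> illegal
(5,3): no bracket -> illegal
(5,4): no bracket -> illegal
(5,5): no bracket -> illegal
W mobility = 7

Answer: B=7 W=7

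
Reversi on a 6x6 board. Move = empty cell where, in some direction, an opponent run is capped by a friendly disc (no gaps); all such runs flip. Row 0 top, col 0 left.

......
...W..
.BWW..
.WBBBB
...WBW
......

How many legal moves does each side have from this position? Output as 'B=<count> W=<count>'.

-- B to move --
(0,2): no bracket -> illegal
(0,3): flips 2 -> legal
(0,4): no bracket -> illegal
(1,1): flips 1 -> legal
(1,2): flips 2 -> legal
(1,4): flips 1 -> legal
(2,0): no bracket -> illegal
(2,4): flips 2 -> legal
(3,0): flips 1 -> legal
(4,0): no bracket -> illegal
(4,1): flips 1 -> legal
(4,2): flips 1 -> legal
(5,2): flips 1 -> legal
(5,3): flips 1 -> legal
(5,4): flips 1 -> legal
(5,5): flips 1 -> legal
B mobility = 12
-- W to move --
(1,0): flips 2 -> legal
(1,1): flips 1 -> legal
(1,2): no bracket -> illegal
(2,0): flips 1 -> legal
(2,4): no bracket -> illegal
(2,5): flips 2 -> legal
(3,0): no bracket -> illegal
(4,1): flips 1 -> legal
(4,2): flips 1 -> legal
(5,3): no bracket -> illegal
(5,4): no bracket -> illegal
(5,5): flips 2 -> legal
W mobility = 7

Answer: B=12 W=7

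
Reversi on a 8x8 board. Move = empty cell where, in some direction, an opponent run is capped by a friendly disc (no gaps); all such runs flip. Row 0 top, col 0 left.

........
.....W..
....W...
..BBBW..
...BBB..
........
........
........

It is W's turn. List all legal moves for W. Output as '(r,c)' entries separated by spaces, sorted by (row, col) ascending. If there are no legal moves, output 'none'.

(2,1): no bracket -> illegal
(2,2): no bracket -> illegal
(2,3): no bracket -> illegal
(2,5): no bracket -> illegal
(3,1): flips 3 -> legal
(3,6): no bracket -> illegal
(4,1): no bracket -> illegal
(4,2): flips 1 -> legal
(4,6): no bracket -> illegal
(5,2): no bracket -> illegal
(5,3): flips 1 -> legal
(5,4): flips 2 -> legal
(5,5): flips 1 -> legal
(5,6): no bracket -> illegal

Answer: (3,1) (4,2) (5,3) (5,4) (5,5)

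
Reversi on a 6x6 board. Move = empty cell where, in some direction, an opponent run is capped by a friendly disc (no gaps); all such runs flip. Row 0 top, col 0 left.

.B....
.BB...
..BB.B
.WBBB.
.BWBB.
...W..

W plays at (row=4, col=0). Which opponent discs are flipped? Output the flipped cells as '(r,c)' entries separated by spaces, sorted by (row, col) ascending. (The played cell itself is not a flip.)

Answer: (4,1)

Derivation:
Dir NW: edge -> no flip
Dir N: first cell '.' (not opp) -> no flip
Dir NE: first cell 'W' (not opp) -> no flip
Dir W: edge -> no flip
Dir E: opp run (4,1) capped by W -> flip
Dir SW: edge -> no flip
Dir S: first cell '.' (not opp) -> no flip
Dir SE: first cell '.' (not opp) -> no flip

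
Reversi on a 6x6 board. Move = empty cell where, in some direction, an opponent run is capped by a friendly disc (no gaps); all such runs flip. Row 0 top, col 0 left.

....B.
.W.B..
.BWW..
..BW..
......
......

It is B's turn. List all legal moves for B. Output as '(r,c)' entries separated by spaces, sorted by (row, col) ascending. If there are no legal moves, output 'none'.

(0,0): no bracket -> illegal
(0,1): flips 1 -> legal
(0,2): no bracket -> illegal
(1,0): no bracket -> illegal
(1,2): flips 1 -> legal
(1,4): flips 1 -> legal
(2,0): no bracket -> illegal
(2,4): flips 2 -> legal
(3,1): flips 1 -> legal
(3,4): flips 1 -> legal
(4,2): no bracket -> illegal
(4,3): flips 2 -> legal
(4,4): no bracket -> illegal

Answer: (0,1) (1,2) (1,4) (2,4) (3,1) (3,4) (4,3)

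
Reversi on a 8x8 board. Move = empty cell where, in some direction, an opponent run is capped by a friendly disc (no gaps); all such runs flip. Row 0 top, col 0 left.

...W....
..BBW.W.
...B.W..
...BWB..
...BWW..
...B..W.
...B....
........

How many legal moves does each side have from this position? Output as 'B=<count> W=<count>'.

-- B to move --
(0,2): no bracket -> illegal
(0,4): no bracket -> illegal
(0,5): flips 1 -> legal
(0,6): no bracket -> illegal
(0,7): flips 3 -> legal
(1,5): flips 2 -> legal
(1,7): no bracket -> illegal
(2,4): no bracket -> illegal
(2,6): no bracket -> illegal
(2,7): no bracket -> illegal
(3,6): no bracket -> illegal
(4,6): flips 2 -> legal
(4,7): no bracket -> illegal
(5,4): no bracket -> illegal
(5,5): flips 2 -> legal
(5,7): no bracket -> illegal
(6,5): no bracket -> illegal
(6,6): no bracket -> illegal
(6,7): flips 3 -> legal
B mobility = 6
-- W to move --
(0,1): flips 2 -> legal
(0,2): no bracket -> illegal
(0,4): no bracket -> illegal
(1,1): flips 2 -> legal
(2,1): flips 1 -> legal
(2,2): flips 1 -> legal
(2,4): no bracket -> illegal
(2,6): flips 1 -> legal
(3,2): flips 2 -> legal
(3,6): flips 1 -> legal
(4,2): flips 1 -> legal
(4,6): no bracket -> illegal
(5,2): flips 1 -> legal
(5,4): no bracket -> illegal
(6,2): flips 1 -> legal
(6,4): no bracket -> illegal
(7,2): no bracket -> illegal
(7,3): flips 6 -> legal
(7,4): no bracket -> illegal
W mobility = 11

Answer: B=6 W=11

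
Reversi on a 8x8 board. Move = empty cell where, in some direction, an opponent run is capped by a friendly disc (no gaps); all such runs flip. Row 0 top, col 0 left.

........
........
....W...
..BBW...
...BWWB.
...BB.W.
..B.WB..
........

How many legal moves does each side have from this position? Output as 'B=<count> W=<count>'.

-- B to move --
(1,3): no bracket -> illegal
(1,4): flips 3 -> legal
(1,5): flips 1 -> legal
(2,3): no bracket -> illegal
(2,5): flips 1 -> legal
(3,5): flips 2 -> legal
(3,6): flips 1 -> legal
(4,7): flips 1 -> legal
(5,5): flips 1 -> legal
(5,7): no bracket -> illegal
(6,3): flips 1 -> legal
(6,6): flips 1 -> legal
(6,7): no bracket -> illegal
(7,3): no bracket -> illegal
(7,4): flips 1 -> legal
(7,5): flips 1 -> legal
B mobility = 11
-- W to move --
(2,1): no bracket -> illegal
(2,2): flips 1 -> legal
(2,3): no bracket -> illegal
(3,1): flips 2 -> legal
(3,5): no bracket -> illegal
(3,6): flips 1 -> legal
(3,7): no bracket -> illegal
(4,1): no bracket -> illegal
(4,2): flips 3 -> legal
(4,7): flips 1 -> legal
(5,1): no bracket -> illegal
(5,2): flips 1 -> legal
(5,5): no bracket -> illegal
(5,7): no bracket -> illegal
(6,1): no bracket -> illegal
(6,3): flips 1 -> legal
(6,6): flips 1 -> legal
(7,1): flips 2 -> legal
(7,2): no bracket -> illegal
(7,3): no bracket -> illegal
(7,4): flips 1 -> legal
(7,5): no bracket -> illegal
(7,6): no bracket -> illegal
W mobility = 10

Answer: B=11 W=10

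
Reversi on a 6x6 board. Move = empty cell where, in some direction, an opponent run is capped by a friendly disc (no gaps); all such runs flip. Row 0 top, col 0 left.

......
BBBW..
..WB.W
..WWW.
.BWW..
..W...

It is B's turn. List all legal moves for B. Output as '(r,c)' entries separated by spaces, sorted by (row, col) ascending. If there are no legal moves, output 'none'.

(0,2): no bracket -> illegal
(0,3): flips 1 -> legal
(0,4): no bracket -> illegal
(1,4): flips 1 -> legal
(1,5): no bracket -> illegal
(2,1): flips 1 -> legal
(2,4): no bracket -> illegal
(3,1): no bracket -> illegal
(3,5): no bracket -> illegal
(4,4): flips 4 -> legal
(4,5): flips 1 -> legal
(5,1): no bracket -> illegal
(5,3): flips 2 -> legal
(5,4): no bracket -> illegal

Answer: (0,3) (1,4) (2,1) (4,4) (4,5) (5,3)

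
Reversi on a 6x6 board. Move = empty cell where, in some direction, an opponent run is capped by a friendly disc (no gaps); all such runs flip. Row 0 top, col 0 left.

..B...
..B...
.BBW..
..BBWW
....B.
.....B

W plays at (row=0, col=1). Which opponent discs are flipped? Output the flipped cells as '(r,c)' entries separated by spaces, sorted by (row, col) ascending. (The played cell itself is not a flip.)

Answer: (1,2)

Derivation:
Dir NW: edge -> no flip
Dir N: edge -> no flip
Dir NE: edge -> no flip
Dir W: first cell '.' (not opp) -> no flip
Dir E: opp run (0,2), next='.' -> no flip
Dir SW: first cell '.' (not opp) -> no flip
Dir S: first cell '.' (not opp) -> no flip
Dir SE: opp run (1,2) capped by W -> flip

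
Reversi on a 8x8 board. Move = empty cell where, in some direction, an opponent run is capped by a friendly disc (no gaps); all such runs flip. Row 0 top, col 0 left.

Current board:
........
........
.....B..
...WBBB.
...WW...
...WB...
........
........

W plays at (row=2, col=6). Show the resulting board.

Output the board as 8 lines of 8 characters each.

Answer: ........
........
.....BW.
...WBWB.
...WW...
...WB...
........
........

Derivation:
Place W at (2,6); scan 8 dirs for brackets.
Dir NW: first cell '.' (not opp) -> no flip
Dir N: first cell '.' (not opp) -> no flip
Dir NE: first cell '.' (not opp) -> no flip
Dir W: opp run (2,5), next='.' -> no flip
Dir E: first cell '.' (not opp) -> no flip
Dir SW: opp run (3,5) capped by W -> flip
Dir S: opp run (3,6), next='.' -> no flip
Dir SE: first cell '.' (not opp) -> no flip
All flips: (3,5)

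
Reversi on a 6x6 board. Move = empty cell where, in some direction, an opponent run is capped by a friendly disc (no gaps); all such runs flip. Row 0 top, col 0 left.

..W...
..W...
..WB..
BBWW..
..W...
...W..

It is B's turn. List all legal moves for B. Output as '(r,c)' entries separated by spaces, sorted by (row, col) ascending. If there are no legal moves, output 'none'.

(0,1): flips 1 -> legal
(0,3): no bracket -> illegal
(1,1): no bracket -> illegal
(1,3): flips 1 -> legal
(2,1): flips 1 -> legal
(2,4): no bracket -> illegal
(3,4): flips 2 -> legal
(4,1): flips 1 -> legal
(4,3): flips 1 -> legal
(4,4): no bracket -> illegal
(5,1): no bracket -> illegal
(5,2): no bracket -> illegal
(5,4): no bracket -> illegal

Answer: (0,1) (1,3) (2,1) (3,4) (4,1) (4,3)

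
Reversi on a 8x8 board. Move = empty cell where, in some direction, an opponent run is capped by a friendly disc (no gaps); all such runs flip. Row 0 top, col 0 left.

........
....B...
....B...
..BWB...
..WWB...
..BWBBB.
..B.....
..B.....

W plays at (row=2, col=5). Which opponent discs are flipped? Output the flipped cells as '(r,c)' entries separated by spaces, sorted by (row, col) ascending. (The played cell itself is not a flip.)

Answer: (3,4)

Derivation:
Dir NW: opp run (1,4), next='.' -> no flip
Dir N: first cell '.' (not opp) -> no flip
Dir NE: first cell '.' (not opp) -> no flip
Dir W: opp run (2,4), next='.' -> no flip
Dir E: first cell '.' (not opp) -> no flip
Dir SW: opp run (3,4) capped by W -> flip
Dir S: first cell '.' (not opp) -> no flip
Dir SE: first cell '.' (not opp) -> no flip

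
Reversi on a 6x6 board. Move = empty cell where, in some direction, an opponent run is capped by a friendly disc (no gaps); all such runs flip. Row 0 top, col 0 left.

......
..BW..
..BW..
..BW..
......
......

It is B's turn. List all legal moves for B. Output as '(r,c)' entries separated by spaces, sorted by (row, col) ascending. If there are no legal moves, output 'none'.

(0,2): no bracket -> illegal
(0,3): no bracket -> illegal
(0,4): flips 1 -> legal
(1,4): flips 2 -> legal
(2,4): flips 1 -> legal
(3,4): flips 2 -> legal
(4,2): no bracket -> illegal
(4,3): no bracket -> illegal
(4,4): flips 1 -> legal

Answer: (0,4) (1,4) (2,4) (3,4) (4,4)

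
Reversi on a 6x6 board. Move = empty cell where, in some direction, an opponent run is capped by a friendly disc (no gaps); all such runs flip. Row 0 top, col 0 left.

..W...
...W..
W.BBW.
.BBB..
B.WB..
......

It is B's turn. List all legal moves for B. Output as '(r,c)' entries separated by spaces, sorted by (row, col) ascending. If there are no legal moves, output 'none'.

Answer: (0,3) (0,4) (1,5) (2,5) (4,1) (5,1) (5,2) (5,3)

Derivation:
(0,1): no bracket -> illegal
(0,3): flips 1 -> legal
(0,4): flips 1 -> legal
(1,0): no bracket -> illegal
(1,1): no bracket -> illegal
(1,2): no bracket -> illegal
(1,4): no bracket -> illegal
(1,5): flips 1 -> legal
(2,1): no bracket -> illegal
(2,5): flips 1 -> legal
(3,0): no bracket -> illegal
(3,4): no bracket -> illegal
(3,5): no bracket -> illegal
(4,1): flips 1 -> legal
(5,1): flips 1 -> legal
(5,2): flips 1 -> legal
(5,3): flips 1 -> legal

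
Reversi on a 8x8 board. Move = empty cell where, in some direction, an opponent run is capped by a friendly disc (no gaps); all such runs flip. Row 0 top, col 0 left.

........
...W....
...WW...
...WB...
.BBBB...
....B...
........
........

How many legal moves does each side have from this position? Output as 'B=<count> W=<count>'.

-- B to move --
(0,2): no bracket -> illegal
(0,3): flips 3 -> legal
(0,4): no bracket -> illegal
(1,2): flips 1 -> legal
(1,4): flips 1 -> legal
(1,5): flips 2 -> legal
(2,2): flips 1 -> legal
(2,5): no bracket -> illegal
(3,2): flips 1 -> legal
(3,5): no bracket -> illegal
B mobility = 6
-- W to move --
(2,5): no bracket -> illegal
(3,0): no bracket -> illegal
(3,1): no bracket -> illegal
(3,2): no bracket -> illegal
(3,5): flips 1 -> legal
(4,0): no bracket -> illegal
(4,5): flips 1 -> legal
(5,0): no bracket -> illegal
(5,1): flips 1 -> legal
(5,2): no bracket -> illegal
(5,3): flips 1 -> legal
(5,5): flips 1 -> legal
(6,3): no bracket -> illegal
(6,4): flips 3 -> legal
(6,5): no bracket -> illegal
W mobility = 6

Answer: B=6 W=6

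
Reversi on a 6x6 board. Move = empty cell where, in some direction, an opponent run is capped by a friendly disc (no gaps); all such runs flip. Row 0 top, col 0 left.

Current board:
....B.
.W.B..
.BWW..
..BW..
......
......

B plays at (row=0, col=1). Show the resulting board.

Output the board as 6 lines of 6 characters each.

Place B at (0,1); scan 8 dirs for brackets.
Dir NW: edge -> no flip
Dir N: edge -> no flip
Dir NE: edge -> no flip
Dir W: first cell '.' (not opp) -> no flip
Dir E: first cell '.' (not opp) -> no flip
Dir SW: first cell '.' (not opp) -> no flip
Dir S: opp run (1,1) capped by B -> flip
Dir SE: first cell '.' (not opp) -> no flip
All flips: (1,1)

Answer: .B..B.
.B.B..
.BWW..
..BW..
......
......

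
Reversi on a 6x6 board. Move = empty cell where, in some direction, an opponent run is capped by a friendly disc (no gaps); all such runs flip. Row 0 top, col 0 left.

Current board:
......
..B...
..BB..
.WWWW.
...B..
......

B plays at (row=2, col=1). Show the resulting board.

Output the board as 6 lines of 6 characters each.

Place B at (2,1); scan 8 dirs for brackets.
Dir NW: first cell '.' (not opp) -> no flip
Dir N: first cell '.' (not opp) -> no flip
Dir NE: first cell 'B' (not opp) -> no flip
Dir W: first cell '.' (not opp) -> no flip
Dir E: first cell 'B' (not opp) -> no flip
Dir SW: first cell '.' (not opp) -> no flip
Dir S: opp run (3,1), next='.' -> no flip
Dir SE: opp run (3,2) capped by B -> flip
All flips: (3,2)

Answer: ......
..B...
.BBB..
.WBWW.
...B..
......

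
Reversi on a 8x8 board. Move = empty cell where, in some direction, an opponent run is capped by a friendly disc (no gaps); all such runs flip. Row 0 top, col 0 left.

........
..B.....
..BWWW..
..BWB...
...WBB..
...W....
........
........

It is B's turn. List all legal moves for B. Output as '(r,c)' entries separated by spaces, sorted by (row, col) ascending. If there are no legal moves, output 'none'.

Answer: (1,4) (1,6) (2,6) (4,2) (5,2) (5,4) (6,2)

Derivation:
(1,3): no bracket -> illegal
(1,4): flips 2 -> legal
(1,5): no bracket -> illegal
(1,6): flips 1 -> legal
(2,6): flips 3 -> legal
(3,5): no bracket -> illegal
(3,6): no bracket -> illegal
(4,2): flips 1 -> legal
(5,2): flips 1 -> legal
(5,4): flips 1 -> legal
(6,2): flips 1 -> legal
(6,3): no bracket -> illegal
(6,4): no bracket -> illegal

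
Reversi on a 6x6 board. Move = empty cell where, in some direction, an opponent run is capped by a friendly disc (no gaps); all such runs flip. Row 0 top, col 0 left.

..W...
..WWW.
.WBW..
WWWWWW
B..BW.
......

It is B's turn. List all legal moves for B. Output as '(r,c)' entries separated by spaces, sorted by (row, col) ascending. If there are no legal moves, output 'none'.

(0,1): no bracket -> illegal
(0,3): flips 3 -> legal
(0,4): flips 1 -> legal
(0,5): no bracket -> illegal
(1,0): flips 2 -> legal
(1,1): no bracket -> illegal
(1,5): no bracket -> illegal
(2,0): flips 2 -> legal
(2,4): flips 1 -> legal
(2,5): flips 1 -> legal
(4,1): no bracket -> illegal
(4,2): flips 1 -> legal
(4,5): flips 1 -> legal
(5,3): no bracket -> illegal
(5,4): no bracket -> illegal
(5,5): flips 2 -> legal

Answer: (0,3) (0,4) (1,0) (2,0) (2,4) (2,5) (4,2) (4,5) (5,5)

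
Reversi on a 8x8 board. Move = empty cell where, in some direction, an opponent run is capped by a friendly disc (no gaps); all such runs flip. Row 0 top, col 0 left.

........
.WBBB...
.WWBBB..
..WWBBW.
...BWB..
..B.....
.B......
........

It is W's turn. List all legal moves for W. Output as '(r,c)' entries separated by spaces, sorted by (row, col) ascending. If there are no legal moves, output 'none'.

(0,1): no bracket -> illegal
(0,2): flips 1 -> legal
(0,3): flips 5 -> legal
(0,4): flips 4 -> legal
(0,5): flips 2 -> legal
(1,5): flips 4 -> legal
(1,6): no bracket -> illegal
(2,6): flips 4 -> legal
(4,1): no bracket -> illegal
(4,2): flips 1 -> legal
(4,6): flips 1 -> legal
(5,0): no bracket -> illegal
(5,1): no bracket -> illegal
(5,3): flips 1 -> legal
(5,4): flips 2 -> legal
(5,5): no bracket -> illegal
(5,6): no bracket -> illegal
(6,0): no bracket -> illegal
(6,2): no bracket -> illegal
(6,3): no bracket -> illegal
(7,0): no bracket -> illegal
(7,1): no bracket -> illegal
(7,2): no bracket -> illegal

Answer: (0,2) (0,3) (0,4) (0,5) (1,5) (2,6) (4,2) (4,6) (5,3) (5,4)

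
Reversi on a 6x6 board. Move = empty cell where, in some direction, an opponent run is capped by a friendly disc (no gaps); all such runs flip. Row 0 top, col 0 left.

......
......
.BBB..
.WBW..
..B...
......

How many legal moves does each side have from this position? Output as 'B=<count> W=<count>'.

-- B to move --
(2,0): flips 1 -> legal
(2,4): flips 1 -> legal
(3,0): flips 1 -> legal
(3,4): flips 1 -> legal
(4,0): flips 1 -> legal
(4,1): flips 1 -> legal
(4,3): flips 1 -> legal
(4,4): flips 1 -> legal
B mobility = 8
-- W to move --
(1,0): no bracket -> illegal
(1,1): flips 2 -> legal
(1,2): no bracket -> illegal
(1,3): flips 2 -> legal
(1,4): no bracket -> illegal
(2,0): no bracket -> illegal
(2,4): no bracket -> illegal
(3,0): no bracket -> illegal
(3,4): no bracket -> illegal
(4,1): no bracket -> illegal
(4,3): no bracket -> illegal
(5,1): flips 1 -> legal
(5,2): no bracket -> illegal
(5,3): flips 1 -> legal
W mobility = 4

Answer: B=8 W=4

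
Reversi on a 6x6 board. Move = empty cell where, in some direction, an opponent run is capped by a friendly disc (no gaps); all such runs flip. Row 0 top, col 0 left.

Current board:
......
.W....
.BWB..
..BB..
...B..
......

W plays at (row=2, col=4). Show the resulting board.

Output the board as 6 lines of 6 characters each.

Place W at (2,4); scan 8 dirs for brackets.
Dir NW: first cell '.' (not opp) -> no flip
Dir N: first cell '.' (not opp) -> no flip
Dir NE: first cell '.' (not opp) -> no flip
Dir W: opp run (2,3) capped by W -> flip
Dir E: first cell '.' (not opp) -> no flip
Dir SW: opp run (3,3), next='.' -> no flip
Dir S: first cell '.' (not opp) -> no flip
Dir SE: first cell '.' (not opp) -> no flip
All flips: (2,3)

Answer: ......
.W....
.BWWW.
..BB..
...B..
......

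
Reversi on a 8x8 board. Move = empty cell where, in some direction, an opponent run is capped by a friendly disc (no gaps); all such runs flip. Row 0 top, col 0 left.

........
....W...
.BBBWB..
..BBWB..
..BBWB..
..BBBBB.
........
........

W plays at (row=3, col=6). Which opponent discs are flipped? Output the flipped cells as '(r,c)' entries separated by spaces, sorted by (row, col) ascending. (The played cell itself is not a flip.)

Dir NW: opp run (2,5) capped by W -> flip
Dir N: first cell '.' (not opp) -> no flip
Dir NE: first cell '.' (not opp) -> no flip
Dir W: opp run (3,5) capped by W -> flip
Dir E: first cell '.' (not opp) -> no flip
Dir SW: opp run (4,5) (5,4), next='.' -> no flip
Dir S: first cell '.' (not opp) -> no flip
Dir SE: first cell '.' (not opp) -> no flip

Answer: (2,5) (3,5)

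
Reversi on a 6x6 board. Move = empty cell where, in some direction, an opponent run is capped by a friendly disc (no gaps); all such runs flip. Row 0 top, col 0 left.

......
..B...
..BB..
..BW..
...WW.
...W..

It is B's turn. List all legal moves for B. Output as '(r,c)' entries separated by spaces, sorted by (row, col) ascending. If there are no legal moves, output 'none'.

(2,4): no bracket -> illegal
(3,4): flips 1 -> legal
(3,5): no bracket -> illegal
(4,2): no bracket -> illegal
(4,5): no bracket -> illegal
(5,2): no bracket -> illegal
(5,4): flips 1 -> legal
(5,5): flips 2 -> legal

Answer: (3,4) (5,4) (5,5)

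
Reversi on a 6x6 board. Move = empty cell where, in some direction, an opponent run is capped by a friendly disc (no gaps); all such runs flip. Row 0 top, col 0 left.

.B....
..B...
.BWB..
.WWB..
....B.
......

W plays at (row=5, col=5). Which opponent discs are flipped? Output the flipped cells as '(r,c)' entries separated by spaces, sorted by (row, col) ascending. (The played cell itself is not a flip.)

Answer: (3,3) (4,4)

Derivation:
Dir NW: opp run (4,4) (3,3) capped by W -> flip
Dir N: first cell '.' (not opp) -> no flip
Dir NE: edge -> no flip
Dir W: first cell '.' (not opp) -> no flip
Dir E: edge -> no flip
Dir SW: edge -> no flip
Dir S: edge -> no flip
Dir SE: edge -> no flip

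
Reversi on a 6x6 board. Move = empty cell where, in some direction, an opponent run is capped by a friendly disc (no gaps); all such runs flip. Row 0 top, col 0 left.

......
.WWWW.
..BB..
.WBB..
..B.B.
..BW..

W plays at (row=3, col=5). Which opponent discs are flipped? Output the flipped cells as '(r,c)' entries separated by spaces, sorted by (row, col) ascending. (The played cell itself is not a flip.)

Dir NW: first cell '.' (not opp) -> no flip
Dir N: first cell '.' (not opp) -> no flip
Dir NE: edge -> no flip
Dir W: first cell '.' (not opp) -> no flip
Dir E: edge -> no flip
Dir SW: opp run (4,4) capped by W -> flip
Dir S: first cell '.' (not opp) -> no flip
Dir SE: edge -> no flip

Answer: (4,4)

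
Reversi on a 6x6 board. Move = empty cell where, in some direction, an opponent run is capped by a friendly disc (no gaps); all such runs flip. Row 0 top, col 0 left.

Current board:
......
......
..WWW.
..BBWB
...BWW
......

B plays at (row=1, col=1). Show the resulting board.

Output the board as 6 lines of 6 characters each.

Place B at (1,1); scan 8 dirs for brackets.
Dir NW: first cell '.' (not opp) -> no flip
Dir N: first cell '.' (not opp) -> no flip
Dir NE: first cell '.' (not opp) -> no flip
Dir W: first cell '.' (not opp) -> no flip
Dir E: first cell '.' (not opp) -> no flip
Dir SW: first cell '.' (not opp) -> no flip
Dir S: first cell '.' (not opp) -> no flip
Dir SE: opp run (2,2) capped by B -> flip
All flips: (2,2)

Answer: ......
.B....
..BWW.
..BBWB
...BWW
......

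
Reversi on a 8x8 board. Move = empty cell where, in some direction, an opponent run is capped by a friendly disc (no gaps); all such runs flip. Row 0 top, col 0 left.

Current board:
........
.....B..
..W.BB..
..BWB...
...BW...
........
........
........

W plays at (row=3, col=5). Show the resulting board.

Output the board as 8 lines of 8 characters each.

Place W at (3,5); scan 8 dirs for brackets.
Dir NW: opp run (2,4), next='.' -> no flip
Dir N: opp run (2,5) (1,5), next='.' -> no flip
Dir NE: first cell '.' (not opp) -> no flip
Dir W: opp run (3,4) capped by W -> flip
Dir E: first cell '.' (not opp) -> no flip
Dir SW: first cell 'W' (not opp) -> no flip
Dir S: first cell '.' (not opp) -> no flip
Dir SE: first cell '.' (not opp) -> no flip
All flips: (3,4)

Answer: ........
.....B..
..W.BB..
..BWWW..
...BW...
........
........
........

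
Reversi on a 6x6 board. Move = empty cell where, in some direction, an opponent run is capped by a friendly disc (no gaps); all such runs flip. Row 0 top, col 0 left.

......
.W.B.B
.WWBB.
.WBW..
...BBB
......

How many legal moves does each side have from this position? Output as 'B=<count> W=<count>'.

Answer: B=8 W=7

Derivation:
-- B to move --
(0,0): flips 3 -> legal
(0,1): no bracket -> illegal
(0,2): no bracket -> illegal
(1,0): flips 1 -> legal
(1,2): flips 1 -> legal
(2,0): flips 2 -> legal
(3,0): flips 1 -> legal
(3,4): flips 1 -> legal
(4,0): flips 2 -> legal
(4,1): no bracket -> illegal
(4,2): flips 1 -> legal
B mobility = 8
-- W to move --
(0,2): no bracket -> illegal
(0,3): flips 2 -> legal
(0,4): flips 1 -> legal
(0,5): no bracket -> illegal
(1,2): no bracket -> illegal
(1,4): no bracket -> illegal
(2,5): flips 2 -> legal
(3,4): no bracket -> illegal
(3,5): no bracket -> illegal
(4,1): no bracket -> illegal
(4,2): flips 1 -> legal
(5,2): no bracket -> illegal
(5,3): flips 1 -> legal
(5,4): flips 2 -> legal
(5,5): flips 1 -> legal
W mobility = 7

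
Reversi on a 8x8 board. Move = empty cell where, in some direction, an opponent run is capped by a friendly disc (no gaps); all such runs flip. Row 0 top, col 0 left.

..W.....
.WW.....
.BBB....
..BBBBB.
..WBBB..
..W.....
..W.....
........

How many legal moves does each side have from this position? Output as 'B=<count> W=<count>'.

Answer: B=7 W=7

Derivation:
-- B to move --
(0,0): flips 1 -> legal
(0,1): flips 2 -> legal
(0,3): flips 1 -> legal
(1,0): no bracket -> illegal
(1,3): no bracket -> illegal
(2,0): no bracket -> illegal
(3,1): no bracket -> illegal
(4,1): flips 1 -> legal
(5,1): flips 1 -> legal
(5,3): no bracket -> illegal
(6,1): flips 1 -> legal
(6,3): no bracket -> illegal
(7,1): no bracket -> illegal
(7,2): flips 3 -> legal
(7,3): no bracket -> illegal
B mobility = 7
-- W to move --
(1,0): no bracket -> illegal
(1,3): no bracket -> illegal
(1,4): no bracket -> illegal
(2,0): no bracket -> illegal
(2,4): flips 1 -> legal
(2,5): flips 2 -> legal
(2,6): no bracket -> illegal
(2,7): no bracket -> illegal
(3,0): flips 1 -> legal
(3,1): flips 1 -> legal
(3,7): no bracket -> illegal
(4,1): no bracket -> illegal
(4,6): flips 3 -> legal
(4,7): no bracket -> illegal
(5,3): no bracket -> illegal
(5,4): no bracket -> illegal
(5,5): flips 3 -> legal
(5,6): flips 3 -> legal
W mobility = 7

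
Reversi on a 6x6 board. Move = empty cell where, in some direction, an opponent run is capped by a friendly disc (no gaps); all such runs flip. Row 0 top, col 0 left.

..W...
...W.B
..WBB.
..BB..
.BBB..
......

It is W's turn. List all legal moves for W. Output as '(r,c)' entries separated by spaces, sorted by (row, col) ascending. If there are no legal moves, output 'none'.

Answer: (2,5) (3,5) (4,4) (5,2) (5,3)

Derivation:
(0,4): no bracket -> illegal
(0,5): no bracket -> illegal
(1,2): no bracket -> illegal
(1,4): no bracket -> illegal
(2,1): no bracket -> illegal
(2,5): flips 2 -> legal
(3,0): no bracket -> illegal
(3,1): no bracket -> illegal
(3,4): no bracket -> illegal
(3,5): flips 1 -> legal
(4,0): no bracket -> illegal
(4,4): flips 1 -> legal
(5,0): no bracket -> illegal
(5,1): no bracket -> illegal
(5,2): flips 2 -> legal
(5,3): flips 3 -> legal
(5,4): no bracket -> illegal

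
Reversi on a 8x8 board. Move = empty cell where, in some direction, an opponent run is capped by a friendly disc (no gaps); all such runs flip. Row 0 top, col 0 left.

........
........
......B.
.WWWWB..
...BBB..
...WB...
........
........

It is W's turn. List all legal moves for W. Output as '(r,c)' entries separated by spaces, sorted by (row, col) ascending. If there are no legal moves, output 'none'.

(1,5): no bracket -> illegal
(1,6): no bracket -> illegal
(1,7): flips 3 -> legal
(2,4): no bracket -> illegal
(2,5): no bracket -> illegal
(2,7): no bracket -> illegal
(3,6): flips 1 -> legal
(3,7): no bracket -> illegal
(4,2): no bracket -> illegal
(4,6): no bracket -> illegal
(5,2): flips 1 -> legal
(5,5): flips 2 -> legal
(5,6): flips 1 -> legal
(6,3): no bracket -> illegal
(6,4): flips 2 -> legal
(6,5): flips 2 -> legal

Answer: (1,7) (3,6) (5,2) (5,5) (5,6) (6,4) (6,5)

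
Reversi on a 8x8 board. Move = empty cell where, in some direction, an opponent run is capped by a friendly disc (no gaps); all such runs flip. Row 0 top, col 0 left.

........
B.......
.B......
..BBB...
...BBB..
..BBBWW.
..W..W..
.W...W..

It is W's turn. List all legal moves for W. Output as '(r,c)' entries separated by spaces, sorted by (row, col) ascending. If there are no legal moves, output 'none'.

Answer: (2,2) (2,3) (3,5) (4,2) (5,1)

Derivation:
(0,0): no bracket -> illegal
(0,1): no bracket -> illegal
(1,1): no bracket -> illegal
(1,2): no bracket -> illegal
(2,0): no bracket -> illegal
(2,2): flips 2 -> legal
(2,3): flips 2 -> legal
(2,4): no bracket -> illegal
(2,5): no bracket -> illegal
(3,0): no bracket -> illegal
(3,1): no bracket -> illegal
(3,5): flips 3 -> legal
(3,6): no bracket -> illegal
(4,1): no bracket -> illegal
(4,2): flips 1 -> legal
(4,6): no bracket -> illegal
(5,1): flips 3 -> legal
(6,1): no bracket -> illegal
(6,3): no bracket -> illegal
(6,4): no bracket -> illegal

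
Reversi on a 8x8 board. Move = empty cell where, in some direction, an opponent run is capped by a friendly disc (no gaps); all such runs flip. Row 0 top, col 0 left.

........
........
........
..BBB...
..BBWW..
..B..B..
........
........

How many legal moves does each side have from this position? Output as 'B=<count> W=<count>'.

Answer: B=4 W=6

Derivation:
-- B to move --
(3,5): flips 1 -> legal
(3,6): no bracket -> illegal
(4,6): flips 2 -> legal
(5,3): no bracket -> illegal
(5,4): flips 1 -> legal
(5,6): flips 1 -> legal
B mobility = 4
-- W to move --
(2,1): no bracket -> illegal
(2,2): flips 1 -> legal
(2,3): flips 1 -> legal
(2,4): flips 1 -> legal
(2,5): no bracket -> illegal
(3,1): no bracket -> illegal
(3,5): no bracket -> illegal
(4,1): flips 2 -> legal
(4,6): no bracket -> illegal
(5,1): no bracket -> illegal
(5,3): no bracket -> illegal
(5,4): no bracket -> illegal
(5,6): no bracket -> illegal
(6,1): no bracket -> illegal
(6,2): no bracket -> illegal
(6,3): no bracket -> illegal
(6,4): no bracket -> illegal
(6,5): flips 1 -> legal
(6,6): flips 1 -> legal
W mobility = 6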